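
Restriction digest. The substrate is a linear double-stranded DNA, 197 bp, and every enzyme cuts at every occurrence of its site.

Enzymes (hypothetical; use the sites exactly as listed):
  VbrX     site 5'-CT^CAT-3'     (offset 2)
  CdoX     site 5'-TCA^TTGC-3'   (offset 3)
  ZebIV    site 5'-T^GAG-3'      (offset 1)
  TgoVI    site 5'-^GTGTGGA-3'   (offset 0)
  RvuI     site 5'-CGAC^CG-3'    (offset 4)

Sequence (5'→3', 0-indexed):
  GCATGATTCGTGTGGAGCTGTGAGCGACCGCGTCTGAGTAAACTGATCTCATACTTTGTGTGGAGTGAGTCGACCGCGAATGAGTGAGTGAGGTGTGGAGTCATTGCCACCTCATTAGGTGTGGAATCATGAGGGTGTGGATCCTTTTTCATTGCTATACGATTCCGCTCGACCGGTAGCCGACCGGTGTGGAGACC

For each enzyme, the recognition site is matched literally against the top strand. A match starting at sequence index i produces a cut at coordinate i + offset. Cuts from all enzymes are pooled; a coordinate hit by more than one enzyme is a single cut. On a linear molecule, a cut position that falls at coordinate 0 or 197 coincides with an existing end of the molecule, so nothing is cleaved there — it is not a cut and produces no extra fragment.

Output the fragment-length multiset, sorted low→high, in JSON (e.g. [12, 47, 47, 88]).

[2,3,4,4,4,6,7,7,7,8,8,9,9,9,11,11,11,12,12,14,17,22]

Scan for sites:
  VbrX CTCAT/2: at [47, 110] ⇒ [49, 112]
  CdoX TCATTGC/3: at [100, 148] ⇒ [103, 151]
  ZebIV TGAG/1: at [20, 34, 65, 80, 84, 88, 129] ⇒ [21, 35, 66, 81, 85, 89, 130]
  TgoVI GTGTGGA/0: at [9, 57, 92, 118, 134, 186] ⇒ [9, 57, 92, 118, 134, 186]
  RvuI CGACCG/4: at [24, 70, 169, 180] ⇒ [28, 74, 173, 184]

Pooled cuts: [9, 21, 28, 35, 49, 57, 66, 74, 81, 85, 89, 92, 103, 112, 118, 130, 134, 151, 173, 184, 186]

Fragment lengths:
  [0,9): 9 bp
  [9,21): 12 bp
  [21,28): 7 bp
  [28,35): 7 bp
  [35,49): 14 bp
  [49,57): 8 bp
  [57,66): 9 bp
  [66,74): 8 bp
  [74,81): 7 bp
  [81,85): 4 bp
  [85,89): 4 bp
  [89,92): 3 bp
  [92,103): 11 bp
  [103,112): 9 bp
  [112,118): 6 bp
  [118,130): 12 bp
  [130,134): 4 bp
  [134,151): 17 bp
  [151,173): 22 bp
  [173,184): 11 bp
  [184,186): 2 bp
  [186,197): 11 bp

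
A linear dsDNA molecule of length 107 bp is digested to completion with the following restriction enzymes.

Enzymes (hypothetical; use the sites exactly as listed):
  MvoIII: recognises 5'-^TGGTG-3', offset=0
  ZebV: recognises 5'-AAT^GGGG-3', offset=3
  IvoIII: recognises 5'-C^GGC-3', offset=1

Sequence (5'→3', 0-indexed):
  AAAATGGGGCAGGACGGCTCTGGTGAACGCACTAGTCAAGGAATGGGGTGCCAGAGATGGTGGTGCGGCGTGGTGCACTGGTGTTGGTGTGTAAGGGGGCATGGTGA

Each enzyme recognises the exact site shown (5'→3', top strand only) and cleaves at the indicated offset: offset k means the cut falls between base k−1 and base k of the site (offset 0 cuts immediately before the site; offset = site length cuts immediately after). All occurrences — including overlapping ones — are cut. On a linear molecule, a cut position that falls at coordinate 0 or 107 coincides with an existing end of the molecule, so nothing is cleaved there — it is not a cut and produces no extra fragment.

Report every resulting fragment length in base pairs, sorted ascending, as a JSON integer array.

[3,4,5,5,6,6,6,8,10,13,17,24]

Site scan:
  MvoIII (TGGTG, off=0): starts [20, 57, 60, 70, 78, 84, 101] → cuts [20, 57, 60, 70, 78, 84, 101]
  ZebV (AATGGGG, off=3): starts [2, 41] → cuts [5, 44]
  IvoIII (CGGC, off=1): starts [14, 65] → cuts [15, 66]

All cut coordinates (distinct, sorted): [5, 15, 20, 44, 57, 60, 66, 70, 78, 84, 101]

Fragments:
  [0,5): 5 bp
  [5,15): 10 bp
  [15,20): 5 bp
  [20,44): 24 bp
  [44,57): 13 bp
  [57,60): 3 bp
  [60,66): 6 bp
  [66,70): 4 bp
  [70,78): 8 bp
  [78,84): 6 bp
  [84,101): 17 bp
  [101,107): 6 bp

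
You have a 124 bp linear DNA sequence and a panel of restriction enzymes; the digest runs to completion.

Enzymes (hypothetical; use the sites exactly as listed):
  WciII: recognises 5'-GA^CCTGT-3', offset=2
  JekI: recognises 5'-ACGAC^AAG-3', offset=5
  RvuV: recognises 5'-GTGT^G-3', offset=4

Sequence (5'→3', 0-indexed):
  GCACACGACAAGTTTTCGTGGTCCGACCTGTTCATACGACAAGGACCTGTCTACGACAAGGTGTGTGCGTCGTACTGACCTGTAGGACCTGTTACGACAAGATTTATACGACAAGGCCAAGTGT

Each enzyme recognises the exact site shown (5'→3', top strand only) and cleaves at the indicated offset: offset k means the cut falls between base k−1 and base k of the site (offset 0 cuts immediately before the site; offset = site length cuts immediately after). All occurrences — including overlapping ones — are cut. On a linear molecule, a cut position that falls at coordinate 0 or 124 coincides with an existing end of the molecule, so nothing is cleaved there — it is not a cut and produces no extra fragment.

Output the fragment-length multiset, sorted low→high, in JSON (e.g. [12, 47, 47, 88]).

[2,5,7,9,9,11,12,12,12,14,14,17]

Site scan:
  WciII (GACCTGT, off=2): starts [24, 43, 76, 85] → cuts [26, 45, 78, 87]
  JekI (ACGACAAG, off=5): starts [4, 35, 52, 93, 107] → cuts [9, 40, 57, 98, 112]
  RvuV (GTGTG, off=4): starts [60, 62] → cuts [64, 66]

All cut coordinates (distinct, sorted): [9, 26, 40, 45, 57, 64, 66, 78, 87, 98, 112]

Fragments:
  [0,9): 9 bp
  [9,26): 17 bp
  [26,40): 14 bp
  [40,45): 5 bp
  [45,57): 12 bp
  [57,64): 7 bp
  [64,66): 2 bp
  [66,78): 12 bp
  [78,87): 9 bp
  [87,98): 11 bp
  [98,112): 14 bp
  [112,124): 12 bp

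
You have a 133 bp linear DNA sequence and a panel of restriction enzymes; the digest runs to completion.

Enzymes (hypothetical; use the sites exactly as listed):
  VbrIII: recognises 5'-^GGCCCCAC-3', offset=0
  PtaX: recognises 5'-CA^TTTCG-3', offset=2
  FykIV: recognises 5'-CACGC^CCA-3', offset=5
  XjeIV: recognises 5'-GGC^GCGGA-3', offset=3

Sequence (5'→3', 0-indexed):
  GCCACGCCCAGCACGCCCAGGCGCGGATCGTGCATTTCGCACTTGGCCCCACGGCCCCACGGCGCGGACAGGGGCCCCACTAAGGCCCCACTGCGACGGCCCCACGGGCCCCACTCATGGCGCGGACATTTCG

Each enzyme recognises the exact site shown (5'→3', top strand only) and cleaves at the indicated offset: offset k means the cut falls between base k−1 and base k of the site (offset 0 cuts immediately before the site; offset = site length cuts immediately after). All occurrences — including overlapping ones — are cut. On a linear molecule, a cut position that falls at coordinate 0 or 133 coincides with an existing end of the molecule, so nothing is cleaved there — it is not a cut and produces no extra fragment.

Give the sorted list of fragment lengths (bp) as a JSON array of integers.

Per-enzyme occurrences:
  VbrIII (GGCCCCAC, off=0): starts [44, 52, 72, 83, 97, 106] → cuts [44, 52, 72, 83, 97, 106]
  PtaX (CATTTCG, off=2): starts [32, 126] → cuts [34, 128]
  FykIV (CACGCCCA, off=5): starts [2, 11] → cuts [7, 16]
  XjeIV (GGCGCGGA, off=3): starts [19, 60, 118] → cuts [22, 63, 121]

All cut coordinates (distinct, sorted): [7, 16, 22, 34, 44, 52, 63, 72, 83, 97, 106, 121, 128]

Fragments:
  [0,7): 7 bp
  [7,16): 9 bp
  [16,22): 6 bp
  [22,34): 12 bp
  [34,44): 10 bp
  [44,52): 8 bp
  [52,63): 11 bp
  [63,72): 9 bp
  [72,83): 11 bp
  [83,97): 14 bp
  [97,106): 9 bp
  [106,121): 15 bp
  [121,128): 7 bp
  [128,133): 5 bp

[5,6,7,7,8,9,9,9,10,11,11,12,14,15]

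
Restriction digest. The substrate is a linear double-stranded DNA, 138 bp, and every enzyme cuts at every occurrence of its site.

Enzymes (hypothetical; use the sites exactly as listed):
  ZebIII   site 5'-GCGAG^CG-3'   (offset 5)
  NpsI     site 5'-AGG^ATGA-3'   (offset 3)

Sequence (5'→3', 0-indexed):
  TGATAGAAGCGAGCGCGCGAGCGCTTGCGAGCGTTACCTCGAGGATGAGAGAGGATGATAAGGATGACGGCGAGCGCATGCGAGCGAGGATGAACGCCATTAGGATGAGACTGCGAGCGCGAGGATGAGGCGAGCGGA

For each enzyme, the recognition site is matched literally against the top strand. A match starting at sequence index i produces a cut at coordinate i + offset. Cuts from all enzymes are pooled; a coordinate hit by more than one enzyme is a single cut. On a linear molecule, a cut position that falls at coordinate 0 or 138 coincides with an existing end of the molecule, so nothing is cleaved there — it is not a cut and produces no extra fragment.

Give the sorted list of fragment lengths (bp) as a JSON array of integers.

[4,5,7,8,9,10,10,10,10,11,13,13,13,15]

Site scan:
  ZebIII GCGAGCG/5: at [8, 16, 26, 69, 79, 112, 129] ⇒ [13, 21, 31, 74, 84, 117, 134]
  NpsI AGGATGA/3: at [41, 51, 60, 86, 101, 121] ⇒ [44, 54, 63, 89, 104, 124]

All cut coordinates (distinct, sorted): [13, 21, 31, 44, 54, 63, 74, 84, 89, 104, 117, 124, 134]

Fragments:
  [0,13): 13 bp
  [13,21): 8 bp
  [21,31): 10 bp
  [31,44): 13 bp
  [44,54): 10 bp
  [54,63): 9 bp
  [63,74): 11 bp
  [74,84): 10 bp
  [84,89): 5 bp
  [89,104): 15 bp
  [104,117): 13 bp
  [117,124): 7 bp
  [124,134): 10 bp
  [134,138): 4 bp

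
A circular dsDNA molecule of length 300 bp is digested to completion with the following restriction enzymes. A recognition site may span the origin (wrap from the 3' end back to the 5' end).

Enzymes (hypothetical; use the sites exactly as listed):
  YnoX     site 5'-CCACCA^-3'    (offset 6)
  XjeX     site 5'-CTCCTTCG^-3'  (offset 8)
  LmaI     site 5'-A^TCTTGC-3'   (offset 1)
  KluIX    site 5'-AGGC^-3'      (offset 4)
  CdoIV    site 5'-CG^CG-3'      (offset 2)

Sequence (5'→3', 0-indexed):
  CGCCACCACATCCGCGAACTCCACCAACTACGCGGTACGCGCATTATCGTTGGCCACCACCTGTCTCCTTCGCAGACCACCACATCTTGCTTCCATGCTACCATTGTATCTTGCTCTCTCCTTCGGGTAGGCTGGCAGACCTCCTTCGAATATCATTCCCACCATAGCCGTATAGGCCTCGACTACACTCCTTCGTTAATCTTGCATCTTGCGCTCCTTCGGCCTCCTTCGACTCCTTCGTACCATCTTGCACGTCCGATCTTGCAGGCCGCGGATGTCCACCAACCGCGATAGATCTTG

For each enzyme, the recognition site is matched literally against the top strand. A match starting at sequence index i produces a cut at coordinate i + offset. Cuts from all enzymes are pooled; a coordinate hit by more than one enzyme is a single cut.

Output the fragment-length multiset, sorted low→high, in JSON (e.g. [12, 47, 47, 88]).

Per-enzyme occurrences:
  YnoX (CCACCA, off=6): starts [2, 20, 53, 76, 158, 278] → cuts [8, 26, 59, 82, 164, 284]
  XjeX (CTCCTTCG, off=8): starts [64, 117, 140, 187, 213, 223, 232] → cuts [72, 125, 148, 195, 221, 231, 240]
  LmaI (ATCTTGC, off=1): starts [83, 107, 198, 205, 244, 258, 294] → cuts [84, 108, 199, 206, 245, 259, 295]
  KluIX (AGGC, off=4): starts [128, 173, 265] → cuts [132, 177, 269]
  CdoIV (CGCG, off=2): starts [12, 30, 37, 269, 286] → cuts [14, 32, 39, 271, 288]

All cut coordinates (distinct, sorted): [8, 14, 26, 32, 39, 59, 72, 82, 84, 108, 125, 132, 148, 164, 177, 195, 199, 206, 221, 231, 240, 245, 259, 269, 271, 284, 288, 295]

Fragments:
  8→14: 6 bp
  14→26: 12 bp
  26→32: 6 bp
  32→39: 7 bp
  39→59: 20 bp
  59→72: 13 bp
  72→82: 10 bp
  82→84: 2 bp
  84→108: 24 bp
  108→125: 17 bp
  125→132: 7 bp
  132→148: 16 bp
  148→164: 16 bp
  164→177: 13 bp
  177→195: 18 bp
  195→199: 4 bp
  199→206: 7 bp
  206→221: 15 bp
  221→231: 10 bp
  231→240: 9 bp
  240→245: 5 bp
  245→259: 14 bp
  259→269: 10 bp
  269→271: 2 bp
  271→284: 13 bp
  284→288: 4 bp
  288→295: 7 bp
  295→8 (wrap): 300-295+8 = 13 bp

[2,2,4,4,5,6,6,7,7,7,7,9,10,10,10,12,13,13,13,13,14,15,16,16,17,18,20,24]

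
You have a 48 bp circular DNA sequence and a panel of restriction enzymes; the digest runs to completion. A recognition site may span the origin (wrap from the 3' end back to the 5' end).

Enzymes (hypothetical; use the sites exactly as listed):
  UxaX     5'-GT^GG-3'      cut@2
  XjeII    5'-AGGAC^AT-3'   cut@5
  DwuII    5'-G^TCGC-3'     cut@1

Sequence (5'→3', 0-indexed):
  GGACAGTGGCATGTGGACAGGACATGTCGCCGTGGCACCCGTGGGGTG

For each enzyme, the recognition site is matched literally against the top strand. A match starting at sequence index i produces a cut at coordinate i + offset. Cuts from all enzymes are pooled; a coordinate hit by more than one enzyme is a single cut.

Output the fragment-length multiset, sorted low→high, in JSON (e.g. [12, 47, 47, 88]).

Per-enzyme occurrences:
  UxaX (GTGG, off=2): starts [5, 12, 31, 40, 45] → cuts [7, 14, 33, 42, 47]
  XjeII (AGGACAT, off=5): starts [18] → cuts [23]
  DwuII (GTCGC, off=1): starts [25] → cuts [26]

All cut coordinates (distinct, sorted): [7, 14, 23, 26, 33, 42, 47]

Fragment lengths:
  7→14: 7 bp
  14→23: 9 bp
  23→26: 3 bp
  26→33: 7 bp
  33→42: 9 bp
  42→47: 5 bp
  47→7 (wrap): 48-47+7 = 8 bp

[3,5,7,7,8,9,9]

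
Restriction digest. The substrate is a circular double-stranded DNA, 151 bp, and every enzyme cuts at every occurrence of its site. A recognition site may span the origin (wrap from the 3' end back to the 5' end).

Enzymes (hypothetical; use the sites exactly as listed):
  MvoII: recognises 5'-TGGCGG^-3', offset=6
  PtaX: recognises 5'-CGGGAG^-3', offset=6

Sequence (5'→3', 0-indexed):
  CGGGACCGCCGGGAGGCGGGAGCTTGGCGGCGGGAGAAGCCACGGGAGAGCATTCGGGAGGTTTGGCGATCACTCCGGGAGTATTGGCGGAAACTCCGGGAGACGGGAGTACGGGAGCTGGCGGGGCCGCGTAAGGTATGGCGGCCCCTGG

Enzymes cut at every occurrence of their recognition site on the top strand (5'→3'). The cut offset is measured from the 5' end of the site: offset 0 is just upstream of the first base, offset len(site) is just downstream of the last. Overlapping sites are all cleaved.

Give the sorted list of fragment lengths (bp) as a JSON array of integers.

Site scan:
  MvoII TGGCGG/6: at [24, 84, 118, 138, 148] ⇒ [3, 30, 90, 124, 144]
  PtaX CGGGAG/6: at [9, 16, 30, 42, 54, 75, 96, 103, 111] ⇒ [15, 22, 36, 48, 60, 81, 102, 109, 117]

Pooled cuts: [3, 15, 22, 30, 36, 48, 60, 81, 90, 102, 109, 117, 124, 144]

Fragment lengths:
  3→15: 12 bp
  15→22: 7 bp
  22→30: 8 bp
  30→36: 6 bp
  36→48: 12 bp
  48→60: 12 bp
  60→81: 21 bp
  81→90: 9 bp
  90→102: 12 bp
  102→109: 7 bp
  109→117: 8 bp
  117→124: 7 bp
  124→144: 20 bp
  144→3 (wrap): 151-144+3 = 10 bp

[6,7,7,7,8,8,9,10,12,12,12,12,20,21]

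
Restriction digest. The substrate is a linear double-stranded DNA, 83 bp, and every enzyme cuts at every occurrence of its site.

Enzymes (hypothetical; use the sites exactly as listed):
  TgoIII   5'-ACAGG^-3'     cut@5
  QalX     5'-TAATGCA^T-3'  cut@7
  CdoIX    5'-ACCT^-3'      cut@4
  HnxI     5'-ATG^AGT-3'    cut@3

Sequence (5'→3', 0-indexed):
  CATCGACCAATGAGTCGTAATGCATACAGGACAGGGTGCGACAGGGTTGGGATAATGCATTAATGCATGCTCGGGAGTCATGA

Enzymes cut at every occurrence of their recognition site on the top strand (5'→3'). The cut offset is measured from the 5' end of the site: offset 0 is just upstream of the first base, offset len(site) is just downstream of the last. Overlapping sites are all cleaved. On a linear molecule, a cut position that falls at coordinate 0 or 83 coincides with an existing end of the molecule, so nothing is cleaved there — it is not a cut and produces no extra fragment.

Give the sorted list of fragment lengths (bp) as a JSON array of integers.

[5,6,8,10,12,12,14,16]

Site scan:
  TgoIII ACAGG/5: at [25, 30, 40] ⇒ [30, 35, 45]
  QalX TAATGCAT/7: at [17, 52, 60] ⇒ [24, 59, 67]
  CdoIX (ACCT, off=4): no sites
  HnxI ATGAGT/3: at [9] ⇒ [12]

All cut coordinates (distinct, sorted): [12, 24, 30, 35, 45, 59, 67]

Fragments:
  [0,12): 12 bp
  [12,24): 12 bp
  [24,30): 6 bp
  [30,35): 5 bp
  [35,45): 10 bp
  [45,59): 14 bp
  [59,67): 8 bp
  [67,83): 16 bp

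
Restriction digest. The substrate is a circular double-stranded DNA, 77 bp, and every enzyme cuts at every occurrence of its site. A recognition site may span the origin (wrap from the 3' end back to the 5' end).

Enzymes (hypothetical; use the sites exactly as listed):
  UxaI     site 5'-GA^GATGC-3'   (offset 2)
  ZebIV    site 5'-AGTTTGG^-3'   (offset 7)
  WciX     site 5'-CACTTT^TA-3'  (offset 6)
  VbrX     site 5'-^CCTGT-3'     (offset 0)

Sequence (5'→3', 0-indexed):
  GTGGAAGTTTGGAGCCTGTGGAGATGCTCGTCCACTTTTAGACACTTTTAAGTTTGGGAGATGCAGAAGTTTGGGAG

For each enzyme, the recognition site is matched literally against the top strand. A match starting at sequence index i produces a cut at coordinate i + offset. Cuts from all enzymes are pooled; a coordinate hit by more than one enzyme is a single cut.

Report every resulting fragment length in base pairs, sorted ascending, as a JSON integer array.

Scan for sites:
  UxaI (GAGATGC, off=2): starts [20, 57] → cuts [22, 59]
  ZebIV (AGTTTGG, off=7): starts [5, 50, 67] → cuts [12, 57, 74]
  WciX (CACTTTTA, off=6): starts [32, 42] → cuts [38, 48]
  VbrX (CCTGT, off=0): starts [14] → cuts [14]

All cut coordinates (distinct, sorted): [12, 14, 22, 38, 48, 57, 59, 74]

Fragment lengths:
  12→14: 2 bp
  14→22: 8 bp
  22→38: 16 bp
  38→48: 10 bp
  48→57: 9 bp
  57→59: 2 bp
  59→74: 15 bp
  74→12 (wrap): 77-74+12 = 15 bp

[2,2,8,9,10,15,15,16]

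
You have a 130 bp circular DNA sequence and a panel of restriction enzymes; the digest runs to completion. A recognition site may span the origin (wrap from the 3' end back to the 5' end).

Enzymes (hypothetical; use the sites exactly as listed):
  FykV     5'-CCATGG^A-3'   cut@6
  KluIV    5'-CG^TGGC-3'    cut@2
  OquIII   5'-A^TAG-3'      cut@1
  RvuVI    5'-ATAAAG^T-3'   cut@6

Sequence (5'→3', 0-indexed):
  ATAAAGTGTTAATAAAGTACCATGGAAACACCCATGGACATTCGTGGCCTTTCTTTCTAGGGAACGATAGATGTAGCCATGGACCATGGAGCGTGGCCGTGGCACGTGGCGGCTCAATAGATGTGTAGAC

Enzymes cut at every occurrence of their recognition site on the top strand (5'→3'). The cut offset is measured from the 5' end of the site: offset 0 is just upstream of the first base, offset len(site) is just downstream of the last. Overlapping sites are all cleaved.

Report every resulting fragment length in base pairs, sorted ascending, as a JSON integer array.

[4,6,7,7,7,8,11,11,12,15,19,23]

Per-enzyme occurrences:
  FykV (CCATGGA, off=6): starts [19, 31, 76, 83] → cuts [25, 37, 82, 89]
  KluIV (CGTGGC, off=2): starts [42, 91, 97, 104] → cuts [44, 93, 99, 106]
  OquIII (ATAG, off=1): starts [66, 116] → cuts [67, 117]
  RvuVI (ATAAAGT, off=6): starts [0, 11] → cuts [6, 17]

All cut coordinates (distinct, sorted): [6, 17, 25, 37, 44, 67, 82, 89, 93, 99, 106, 117]

Fragments:
  6→17: 11 bp
  17→25: 8 bp
  25→37: 12 bp
  37→44: 7 bp
  44→67: 23 bp
  67→82: 15 bp
  82→89: 7 bp
  89→93: 4 bp
  93→99: 6 bp
  99→106: 7 bp
  106→117: 11 bp
  117→6 (wrap): 130-117+6 = 19 bp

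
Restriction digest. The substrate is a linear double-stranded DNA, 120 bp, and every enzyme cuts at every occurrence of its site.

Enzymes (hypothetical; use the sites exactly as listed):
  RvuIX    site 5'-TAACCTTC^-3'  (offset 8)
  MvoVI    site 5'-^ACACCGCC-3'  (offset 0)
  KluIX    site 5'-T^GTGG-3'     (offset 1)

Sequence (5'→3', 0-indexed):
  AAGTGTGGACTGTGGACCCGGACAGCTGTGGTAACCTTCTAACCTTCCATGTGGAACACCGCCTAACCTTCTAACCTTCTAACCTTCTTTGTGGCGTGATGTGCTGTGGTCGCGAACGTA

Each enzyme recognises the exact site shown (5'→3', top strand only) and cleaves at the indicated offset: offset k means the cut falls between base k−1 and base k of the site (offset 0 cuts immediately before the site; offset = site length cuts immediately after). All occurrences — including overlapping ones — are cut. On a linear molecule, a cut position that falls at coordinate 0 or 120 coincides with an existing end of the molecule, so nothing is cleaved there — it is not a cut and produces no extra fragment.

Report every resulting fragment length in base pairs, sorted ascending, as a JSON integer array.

Scan for sites:
  RvuIX TAACCTTC/8: at [31, 39, 63, 71, 79] ⇒ [39, 47, 71, 79, 87]
  MvoVI ACACCGCC/0: at [55] ⇒ [55]
  KluIX TGTGG/1: at [3, 10, 26, 49, 89, 104] ⇒ [4, 11, 27, 50, 90, 105]

Pooled cuts: [4, 11, 27, 39, 47, 50, 55, 71, 79, 87, 90, 105]

Fragments:
  [0,4): 4 bp
  [4,11): 7 bp
  [11,27): 16 bp
  [27,39): 12 bp
  [39,47): 8 bp
  [47,50): 3 bp
  [50,55): 5 bp
  [55,71): 16 bp
  [71,79): 8 bp
  [79,87): 8 bp
  [87,90): 3 bp
  [90,105): 15 bp
  [105,120): 15 bp

[3,3,4,5,7,8,8,8,12,15,15,16,16]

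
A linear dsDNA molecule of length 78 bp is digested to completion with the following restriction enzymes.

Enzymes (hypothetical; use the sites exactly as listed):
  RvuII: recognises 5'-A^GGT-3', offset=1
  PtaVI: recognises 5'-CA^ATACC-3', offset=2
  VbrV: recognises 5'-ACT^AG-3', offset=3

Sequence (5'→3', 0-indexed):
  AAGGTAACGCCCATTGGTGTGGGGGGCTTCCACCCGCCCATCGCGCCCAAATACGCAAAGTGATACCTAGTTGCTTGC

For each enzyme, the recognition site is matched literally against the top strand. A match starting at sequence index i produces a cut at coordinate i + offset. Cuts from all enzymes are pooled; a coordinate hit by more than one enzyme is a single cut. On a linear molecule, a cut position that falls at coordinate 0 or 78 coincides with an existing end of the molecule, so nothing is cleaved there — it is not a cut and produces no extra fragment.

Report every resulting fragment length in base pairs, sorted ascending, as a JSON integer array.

Per-enzyme occurrences:
  RvuII (AGGT, off=1): starts [1] → cuts [2]
  PtaVI (CAATACC, off=2): no sites
  VbrV (ACTAG, off=3): no sites

Pooled cuts: [2]

Fragment lengths:
  [0,2): 2 bp
  [2,78): 76 bp

[2,76]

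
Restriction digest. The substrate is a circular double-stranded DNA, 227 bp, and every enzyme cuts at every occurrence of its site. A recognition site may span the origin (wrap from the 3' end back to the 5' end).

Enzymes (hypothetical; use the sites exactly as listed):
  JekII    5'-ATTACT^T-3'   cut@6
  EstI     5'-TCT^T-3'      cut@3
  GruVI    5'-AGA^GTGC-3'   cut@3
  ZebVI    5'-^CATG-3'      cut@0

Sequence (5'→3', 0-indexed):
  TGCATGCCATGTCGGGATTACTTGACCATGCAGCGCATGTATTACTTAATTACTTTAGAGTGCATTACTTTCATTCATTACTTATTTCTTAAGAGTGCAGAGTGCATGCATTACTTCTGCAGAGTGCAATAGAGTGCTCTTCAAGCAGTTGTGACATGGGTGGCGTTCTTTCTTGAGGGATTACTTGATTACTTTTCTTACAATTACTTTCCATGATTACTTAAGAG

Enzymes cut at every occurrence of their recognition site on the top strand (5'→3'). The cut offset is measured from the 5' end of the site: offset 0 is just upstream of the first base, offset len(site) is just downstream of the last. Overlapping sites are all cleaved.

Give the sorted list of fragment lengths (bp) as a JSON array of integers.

Site scan:
  JekII (ATTACTT, off=6): starts [16, 40, 48, 63, 76, 109, 179, 187, 202, 215] → cuts [22, 46, 54, 69, 82, 115, 185, 193, 208, 221]
  EstI (TCTT, off=3): starts [86, 137, 166, 170, 195] → cuts [89, 140, 169, 173, 198]
  GruVI (AGAGTGC, off=3): starts [56, 91, 98, 120, 130, 223] → cuts [59, 94, 101, 123, 133, 226]
  ZebVI (CATG, off=0): starts [2, 7, 26, 35, 104, 154, 211] → cuts [2, 7, 26, 35, 104, 154, 211]

All cut coordinates (distinct, sorted): [2, 7, 22, 26, 35, 46, 54, 59, 69, 82, 89, 94, 101, 104, 115, 123, 133, 140, 154, 169, 173, 185, 193, 198, 208, 211, 221, 226]

Fragments:
  2→7: 5 bp
  7→22: 15 bp
  22→26: 4 bp
  26→35: 9 bp
  35→46: 11 bp
  46→54: 8 bp
  54→59: 5 bp
  59→69: 10 bp
  69→82: 13 bp
  82→89: 7 bp
  89→94: 5 bp
  94→101: 7 bp
  101→104: 3 bp
  104→115: 11 bp
  115→123: 8 bp
  123→133: 10 bp
  133→140: 7 bp
  140→154: 14 bp
  154→169: 15 bp
  169→173: 4 bp
  173→185: 12 bp
  185→193: 8 bp
  193→198: 5 bp
  198→208: 10 bp
  208→211: 3 bp
  211→221: 10 bp
  221→226: 5 bp
  226→2 (wrap): 227-226+2 = 3 bp

[3,3,3,4,4,5,5,5,5,5,7,7,7,8,8,8,9,10,10,10,10,11,11,12,13,14,15,15]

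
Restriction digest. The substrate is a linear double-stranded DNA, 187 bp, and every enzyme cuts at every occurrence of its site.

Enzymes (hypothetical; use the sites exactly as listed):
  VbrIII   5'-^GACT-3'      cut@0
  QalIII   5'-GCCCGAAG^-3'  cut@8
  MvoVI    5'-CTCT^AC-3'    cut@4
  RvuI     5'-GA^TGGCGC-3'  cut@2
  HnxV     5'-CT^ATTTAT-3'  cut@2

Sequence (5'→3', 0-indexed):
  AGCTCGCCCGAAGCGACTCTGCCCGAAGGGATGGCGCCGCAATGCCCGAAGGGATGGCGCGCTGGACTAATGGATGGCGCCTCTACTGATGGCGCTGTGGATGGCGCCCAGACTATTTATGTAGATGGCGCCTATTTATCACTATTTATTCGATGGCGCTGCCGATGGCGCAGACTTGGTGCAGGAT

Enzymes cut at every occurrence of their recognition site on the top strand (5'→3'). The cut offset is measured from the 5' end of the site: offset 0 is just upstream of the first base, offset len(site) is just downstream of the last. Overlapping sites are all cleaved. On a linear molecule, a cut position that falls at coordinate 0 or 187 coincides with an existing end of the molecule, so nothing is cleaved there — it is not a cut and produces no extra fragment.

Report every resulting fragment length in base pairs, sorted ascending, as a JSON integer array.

[1,3,3,4,5,7,8,9,10,10,10,10,10,11,12,12,13,14,15,20]

Scan for sites:
  VbrIII (GACT, off=0): starts [14, 64, 110, 172] → cuts [14, 64, 110, 172]
  QalIII (GCCCGAAG, off=8): starts [5, 20, 43] → cuts [13, 28, 51]
  MvoVI (CTCTAC, off=4): starts [80] → cuts [84]
  RvuI (GATGGCGC, off=2): starts [29, 52, 72, 87, 99, 123, 151, 163] → cuts [31, 54, 74, 89, 101, 125, 153, 165]
  HnxV (CTATTTAT, off=2): starts [112, 131, 141] → cuts [114, 133, 143]

Pooled cuts: [13, 14, 28, 31, 51, 54, 64, 74, 84, 89, 101, 110, 114, 125, 133, 143, 153, 165, 172]

Fragments:
  [0,13): 13 bp
  [13,14): 1 bp
  [14,28): 14 bp
  [28,31): 3 bp
  [31,51): 20 bp
  [51,54): 3 bp
  [54,64): 10 bp
  [64,74): 10 bp
  [74,84): 10 bp
  [84,89): 5 bp
  [89,101): 12 bp
  [101,110): 9 bp
  [110,114): 4 bp
  [114,125): 11 bp
  [125,133): 8 bp
  [133,143): 10 bp
  [143,153): 10 bp
  [153,165): 12 bp
  [165,172): 7 bp
  [172,187): 15 bp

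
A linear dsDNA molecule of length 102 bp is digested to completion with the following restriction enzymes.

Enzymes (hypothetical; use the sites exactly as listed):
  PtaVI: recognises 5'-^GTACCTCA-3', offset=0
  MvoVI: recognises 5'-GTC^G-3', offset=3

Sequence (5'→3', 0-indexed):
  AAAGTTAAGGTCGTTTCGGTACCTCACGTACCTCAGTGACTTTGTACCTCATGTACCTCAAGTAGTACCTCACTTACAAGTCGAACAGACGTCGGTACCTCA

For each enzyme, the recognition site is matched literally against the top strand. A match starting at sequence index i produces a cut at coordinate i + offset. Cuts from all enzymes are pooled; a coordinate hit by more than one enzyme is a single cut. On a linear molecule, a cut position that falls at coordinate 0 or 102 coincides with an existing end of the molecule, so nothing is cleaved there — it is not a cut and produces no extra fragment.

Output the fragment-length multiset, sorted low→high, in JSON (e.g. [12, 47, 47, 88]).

Per-enzyme occurrences:
  PtaVI (GTACCTCA, off=0): starts [18, 27, 43, 52, 64, 94] → cuts [18, 27, 43, 52, 64, 94]
  MvoVI (GTCG, off=3): starts [9, 79, 90] → cuts [12, 82, 93]

Pooled cuts: [12, 18, 27, 43, 52, 64, 82, 93, 94]

Fragments:
  [0,12): 12 bp
  [12,18): 6 bp
  [18,27): 9 bp
  [27,43): 16 bp
  [43,52): 9 bp
  [52,64): 12 bp
  [64,82): 18 bp
  [82,93): 11 bp
  [93,94): 1 bp
  [94,102): 8 bp

[1,6,8,9,9,11,12,12,16,18]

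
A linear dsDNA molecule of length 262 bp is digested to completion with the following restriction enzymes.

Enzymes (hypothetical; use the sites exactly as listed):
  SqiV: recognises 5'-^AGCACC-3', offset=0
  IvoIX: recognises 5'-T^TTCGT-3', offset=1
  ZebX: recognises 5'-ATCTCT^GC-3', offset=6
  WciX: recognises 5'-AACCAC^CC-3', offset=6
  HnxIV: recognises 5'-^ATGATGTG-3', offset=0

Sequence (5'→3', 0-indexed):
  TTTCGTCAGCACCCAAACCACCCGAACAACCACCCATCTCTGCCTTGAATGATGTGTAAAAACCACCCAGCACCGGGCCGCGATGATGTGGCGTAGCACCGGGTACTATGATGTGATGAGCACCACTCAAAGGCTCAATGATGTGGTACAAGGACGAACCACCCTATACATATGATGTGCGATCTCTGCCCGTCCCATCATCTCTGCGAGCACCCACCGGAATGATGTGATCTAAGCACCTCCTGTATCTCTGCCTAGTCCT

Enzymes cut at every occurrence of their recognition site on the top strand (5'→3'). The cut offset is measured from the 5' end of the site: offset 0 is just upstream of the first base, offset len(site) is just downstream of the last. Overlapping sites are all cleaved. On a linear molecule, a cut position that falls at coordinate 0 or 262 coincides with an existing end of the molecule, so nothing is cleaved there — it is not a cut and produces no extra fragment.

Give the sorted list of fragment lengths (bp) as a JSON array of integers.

[1,2,3,6,7,8,9,10,11,12,12,13,13,13,14,14,16,18,18,18,19,25]

Scan for sites:
  SqiV AGCACC/0: at [7, 68, 94, 118, 208, 234] ⇒ [7, 68, 94, 118, 208, 234]
  IvoIX TTTCGT/1: at [0] ⇒ [1]
  ZebX ATCTCTGC/6: at [35, 181, 199, 246] ⇒ [41, 187, 205, 252]
  WciX AACCACCC/6: at [15, 27, 60, 156] ⇒ [21, 33, 66, 162]
  HnxIV ATGATGTG/0: at [48, 82, 107, 137, 171, 221] ⇒ [48, 82, 107, 137, 171, 221]

All cut coordinates (distinct, sorted): [1, 7, 21, 33, 41, 48, 66, 68, 82, 94, 107, 118, 137, 162, 171, 187, 205, 208, 221, 234, 252]

Fragment lengths:
  [0,1): 1 bp
  [1,7): 6 bp
  [7,21): 14 bp
  [21,33): 12 bp
  [33,41): 8 bp
  [41,48): 7 bp
  [48,66): 18 bp
  [66,68): 2 bp
  [68,82): 14 bp
  [82,94): 12 bp
  [94,107): 13 bp
  [107,118): 11 bp
  [118,137): 19 bp
  [137,162): 25 bp
  [162,171): 9 bp
  [171,187): 16 bp
  [187,205): 18 bp
  [205,208): 3 bp
  [208,221): 13 bp
  [221,234): 13 bp
  [234,252): 18 bp
  [252,262): 10 bp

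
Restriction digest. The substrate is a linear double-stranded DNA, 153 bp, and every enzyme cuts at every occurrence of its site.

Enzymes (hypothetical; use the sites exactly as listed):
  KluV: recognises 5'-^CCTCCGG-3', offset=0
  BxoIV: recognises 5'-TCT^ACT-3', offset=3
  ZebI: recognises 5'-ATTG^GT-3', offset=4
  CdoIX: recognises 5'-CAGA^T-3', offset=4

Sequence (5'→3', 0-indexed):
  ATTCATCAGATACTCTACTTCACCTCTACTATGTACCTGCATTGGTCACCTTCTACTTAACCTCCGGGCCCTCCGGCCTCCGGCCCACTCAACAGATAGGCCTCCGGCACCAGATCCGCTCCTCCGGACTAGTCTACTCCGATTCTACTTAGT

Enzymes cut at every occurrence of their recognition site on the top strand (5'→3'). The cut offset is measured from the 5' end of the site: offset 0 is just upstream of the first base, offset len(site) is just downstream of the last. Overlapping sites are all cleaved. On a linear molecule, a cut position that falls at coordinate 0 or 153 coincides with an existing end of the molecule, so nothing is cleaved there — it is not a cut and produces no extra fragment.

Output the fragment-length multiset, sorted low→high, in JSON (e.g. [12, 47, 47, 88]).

Site scan:
  KluV (CCTCCGG, off=0): starts [60, 69, 76, 100, 120] → cuts [60, 69, 76, 100, 120]
  BxoIV (TCTACT, off=3): starts [13, 24, 51, 132, 143] → cuts [16, 27, 54, 135, 146]
  ZebI (ATTGGT, off=4): starts [40] → cuts [44]
  CdoIX (CAGAT, off=4): starts [6, 92, 110] → cuts [10, 96, 114]

All cut coordinates (distinct, sorted): [10, 16, 27, 44, 54, 60, 69, 76, 96, 100, 114, 120, 135, 146]

Fragments:
  [0,10): 10 bp
  [10,16): 6 bp
  [16,27): 11 bp
  [27,44): 17 bp
  [44,54): 10 bp
  [54,60): 6 bp
  [60,69): 9 bp
  [69,76): 7 bp
  [76,96): 20 bp
  [96,100): 4 bp
  [100,114): 14 bp
  [114,120): 6 bp
  [120,135): 15 bp
  [135,146): 11 bp
  [146,153): 7 bp

[4,6,6,6,7,7,9,10,10,11,11,14,15,17,20]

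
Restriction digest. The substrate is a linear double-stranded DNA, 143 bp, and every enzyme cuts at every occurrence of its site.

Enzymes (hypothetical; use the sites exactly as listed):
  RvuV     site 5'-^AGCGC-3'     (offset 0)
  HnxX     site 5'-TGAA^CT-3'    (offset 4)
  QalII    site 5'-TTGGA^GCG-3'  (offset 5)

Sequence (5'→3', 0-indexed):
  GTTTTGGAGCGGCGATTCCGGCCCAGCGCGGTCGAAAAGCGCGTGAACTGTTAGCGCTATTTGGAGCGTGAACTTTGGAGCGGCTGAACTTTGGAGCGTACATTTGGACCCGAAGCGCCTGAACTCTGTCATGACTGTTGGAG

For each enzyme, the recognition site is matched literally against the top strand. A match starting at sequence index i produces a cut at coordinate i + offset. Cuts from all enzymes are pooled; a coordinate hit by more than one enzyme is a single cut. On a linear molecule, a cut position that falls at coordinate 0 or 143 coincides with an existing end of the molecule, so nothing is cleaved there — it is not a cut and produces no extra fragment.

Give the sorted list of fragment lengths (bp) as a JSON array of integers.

Scan for sites:
  RvuV (AGCGC, off=0): starts [24, 37, 52, 113] → cuts [24, 37, 52, 113]
  HnxX (TGAACT, off=4): starts [43, 68, 84, 119] → cuts [47, 72, 88, 123]
  QalII (TTGGAGCG, off=5): starts [3, 60, 74, 90] → cuts [8, 65, 79, 95]

Pooled cuts: [8, 24, 37, 47, 52, 65, 72, 79, 88, 95, 113, 123]

Fragments:
  [0,8): 8 bp
  [8,24): 16 bp
  [24,37): 13 bp
  [37,47): 10 bp
  [47,52): 5 bp
  [52,65): 13 bp
  [65,72): 7 bp
  [72,79): 7 bp
  [79,88): 9 bp
  [88,95): 7 bp
  [95,113): 18 bp
  [113,123): 10 bp
  [123,143): 20 bp

[5,7,7,7,8,9,10,10,13,13,16,18,20]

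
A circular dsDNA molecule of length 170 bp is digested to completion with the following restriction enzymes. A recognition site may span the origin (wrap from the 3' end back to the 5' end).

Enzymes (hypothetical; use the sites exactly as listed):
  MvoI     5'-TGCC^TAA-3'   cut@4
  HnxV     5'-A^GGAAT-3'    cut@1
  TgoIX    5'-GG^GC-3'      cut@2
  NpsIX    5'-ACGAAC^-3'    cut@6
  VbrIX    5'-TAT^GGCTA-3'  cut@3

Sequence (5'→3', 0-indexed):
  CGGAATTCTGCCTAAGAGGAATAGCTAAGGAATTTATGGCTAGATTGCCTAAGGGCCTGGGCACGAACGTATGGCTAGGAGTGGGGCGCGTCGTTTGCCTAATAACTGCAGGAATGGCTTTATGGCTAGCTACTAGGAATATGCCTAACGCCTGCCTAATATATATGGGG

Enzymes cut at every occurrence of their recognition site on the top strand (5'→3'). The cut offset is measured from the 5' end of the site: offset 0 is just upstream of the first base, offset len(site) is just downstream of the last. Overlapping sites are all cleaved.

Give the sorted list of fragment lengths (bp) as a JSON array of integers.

[4,5,5,6,8,9,10,11,11,11,12,12,13,13,13,13,14]

Per-enzyme occurrences:
  MvoI (TGCCTAA, off=4): starts [8, 45, 95, 141, 152] → cuts [12, 49, 99, 145, 156]
  HnxV (AGGAAT, off=1): starts [16, 27, 109, 134] → cuts [17, 28, 110, 135]
  TgoIX (GGGC, off=2): starts [52, 58, 83, 167] → cuts [54, 60, 85, 169]
  NpsIX (ACGAAC, off=6): starts [62] → cuts [68]
  VbrIX (TATGGCTA, off=3): starts [34, 69, 120] → cuts [37, 72, 123]

All cut coordinates (distinct, sorted): [12, 17, 28, 37, 49, 54, 60, 68, 72, 85, 99, 110, 123, 135, 145, 156, 169]

Fragments:
  12→17: 5 bp
  17→28: 11 bp
  28→37: 9 bp
  37→49: 12 bp
  49→54: 5 bp
  54→60: 6 bp
  60→68: 8 bp
  68→72: 4 bp
  72→85: 13 bp
  85→99: 14 bp
  99→110: 11 bp
  110→123: 13 bp
  123→135: 12 bp
  135→145: 10 bp
  145→156: 11 bp
  156→169: 13 bp
  169→12 (wrap): 170-169+12 = 13 bp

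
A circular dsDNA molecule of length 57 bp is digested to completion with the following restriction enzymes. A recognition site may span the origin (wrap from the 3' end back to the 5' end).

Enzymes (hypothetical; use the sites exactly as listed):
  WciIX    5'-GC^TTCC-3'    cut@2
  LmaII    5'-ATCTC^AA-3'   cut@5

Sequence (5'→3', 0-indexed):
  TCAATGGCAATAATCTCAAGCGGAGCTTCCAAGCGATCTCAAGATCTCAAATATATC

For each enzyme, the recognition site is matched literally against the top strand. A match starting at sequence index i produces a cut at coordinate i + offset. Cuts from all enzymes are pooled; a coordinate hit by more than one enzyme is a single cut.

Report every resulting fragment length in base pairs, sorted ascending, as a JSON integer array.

Site scan:
  WciIX GCTTCC/2: at [24] ⇒ [26]
  LmaII ATCTCAA/5: at [12, 35, 43, 54] ⇒ [2, 17, 40, 48]

All cut coordinates (distinct, sorted): [2, 17, 26, 40, 48]

Fragment lengths:
  2→17: 15 bp
  17→26: 9 bp
  26→40: 14 bp
  40→48: 8 bp
  48→2 (wrap): 57-48+2 = 11 bp

[8,9,11,14,15]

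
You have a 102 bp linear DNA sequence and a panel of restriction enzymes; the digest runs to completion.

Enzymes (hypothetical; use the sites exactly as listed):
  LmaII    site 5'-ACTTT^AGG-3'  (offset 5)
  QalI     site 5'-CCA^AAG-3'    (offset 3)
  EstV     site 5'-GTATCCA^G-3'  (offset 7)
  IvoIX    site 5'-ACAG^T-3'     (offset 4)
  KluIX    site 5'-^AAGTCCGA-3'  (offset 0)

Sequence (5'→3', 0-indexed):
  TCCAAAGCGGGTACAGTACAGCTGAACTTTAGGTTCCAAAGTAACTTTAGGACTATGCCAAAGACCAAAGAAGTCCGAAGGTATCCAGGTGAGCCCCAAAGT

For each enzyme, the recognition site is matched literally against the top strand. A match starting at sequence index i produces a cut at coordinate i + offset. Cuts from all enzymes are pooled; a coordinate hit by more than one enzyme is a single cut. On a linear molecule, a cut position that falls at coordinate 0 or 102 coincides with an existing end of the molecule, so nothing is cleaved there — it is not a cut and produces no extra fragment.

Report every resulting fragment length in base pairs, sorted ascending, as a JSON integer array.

Site scan:
  LmaII ACTTTAGG/5: at [25, 43] ⇒ [30, 48]
  QalI CCAAAG/3: at [1, 35, 57, 64, 95] ⇒ [4, 38, 60, 67, 98]
  EstV GTATCCAG/7: at [80] ⇒ [87]
  IvoIX ACAGT/4: at [12] ⇒ [16]
  KluIX AAGTCCGA/0: at [70] ⇒ [70]

Pooled cuts: [4, 16, 30, 38, 48, 60, 67, 70, 87, 98]

Fragment lengths:
  [0,4): 4 bp
  [4,16): 12 bp
  [16,30): 14 bp
  [30,38): 8 bp
  [38,48): 10 bp
  [48,60): 12 bp
  [60,67): 7 bp
  [67,70): 3 bp
  [70,87): 17 bp
  [87,98): 11 bp
  [98,102): 4 bp

[3,4,4,7,8,10,11,12,12,14,17]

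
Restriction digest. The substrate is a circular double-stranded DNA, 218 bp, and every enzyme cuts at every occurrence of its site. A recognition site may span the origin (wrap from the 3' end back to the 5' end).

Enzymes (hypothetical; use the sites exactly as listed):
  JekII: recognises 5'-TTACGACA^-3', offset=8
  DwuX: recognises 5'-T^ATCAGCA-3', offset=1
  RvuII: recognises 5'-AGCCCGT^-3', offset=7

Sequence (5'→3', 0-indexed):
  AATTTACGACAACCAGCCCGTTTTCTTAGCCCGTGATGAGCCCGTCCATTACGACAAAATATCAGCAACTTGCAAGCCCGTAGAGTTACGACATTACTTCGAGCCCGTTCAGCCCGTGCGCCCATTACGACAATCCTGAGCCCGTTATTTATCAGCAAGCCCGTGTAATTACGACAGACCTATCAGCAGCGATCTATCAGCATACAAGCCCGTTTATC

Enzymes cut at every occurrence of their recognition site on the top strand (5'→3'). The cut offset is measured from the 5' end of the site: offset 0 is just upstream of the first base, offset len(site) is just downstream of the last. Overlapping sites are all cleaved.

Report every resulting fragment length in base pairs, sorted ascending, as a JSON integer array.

[4,5,5,9,10,11,11,12,12,13,13,14,14,15,15,16,18,21]

Site scan:
  JekII (TTACGACA, off=8): starts [3, 48, 85, 124, 168] → cuts [11, 56, 93, 132, 176]
  DwuX (TATCAGCA, off=1): starts [59, 149, 180, 194] → cuts [60, 150, 181, 195]
  RvuII (AGCCCGT, off=7): starts [14, 27, 38, 74, 101, 110, 138, 157, 206] → cuts [21, 34, 45, 81, 108, 117, 145, 164, 213]

All cut coordinates (distinct, sorted): [11, 21, 34, 45, 56, 60, 81, 93, 108, 117, 132, 145, 150, 164, 176, 181, 195, 213]

Fragment lengths:
  11→21: 10 bp
  21→34: 13 bp
  34→45: 11 bp
  45→56: 11 bp
  56→60: 4 bp
  60→81: 21 bp
  81→93: 12 bp
  93→108: 15 bp
  108→117: 9 bp
  117→132: 15 bp
  132→145: 13 bp
  145→150: 5 bp
  150→164: 14 bp
  164→176: 12 bp
  176→181: 5 bp
  181→195: 14 bp
  195→213: 18 bp
  213→11 (wrap): 218-213+11 = 16 bp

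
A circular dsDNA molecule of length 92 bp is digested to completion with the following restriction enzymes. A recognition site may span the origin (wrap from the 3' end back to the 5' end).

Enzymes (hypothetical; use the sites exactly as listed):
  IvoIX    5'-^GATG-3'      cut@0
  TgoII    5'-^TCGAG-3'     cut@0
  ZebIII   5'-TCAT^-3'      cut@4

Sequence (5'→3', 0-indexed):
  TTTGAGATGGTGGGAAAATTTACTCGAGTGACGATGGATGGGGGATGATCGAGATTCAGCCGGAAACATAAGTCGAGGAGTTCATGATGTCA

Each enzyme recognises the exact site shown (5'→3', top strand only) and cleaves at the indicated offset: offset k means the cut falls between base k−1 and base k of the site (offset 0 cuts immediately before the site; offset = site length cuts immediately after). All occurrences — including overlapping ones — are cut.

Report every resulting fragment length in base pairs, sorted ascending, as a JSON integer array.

Per-enzyme occurrences:
  IvoIX (GATG, off=0): starts [5, 32, 36, 43, 85] → cuts [5, 32, 36, 43, 85]
  TgoII (TCGAG, off=0): starts [23, 48, 72] → cuts [23, 48, 72]
  ZebIII (TCAT, off=4): starts [81, 89] → cuts [1, 85]

Pooled cuts: [1, 5, 23, 32, 36, 43, 48, 72, 85]

Fragments:
  1→5: 4 bp
  5→23: 18 bp
  23→32: 9 bp
  32→36: 4 bp
  36→43: 7 bp
  43→48: 5 bp
  48→72: 24 bp
  72→85: 13 bp
  85→1 (wrap): 92-85+1 = 8 bp

[4,4,5,7,8,9,13,18,24]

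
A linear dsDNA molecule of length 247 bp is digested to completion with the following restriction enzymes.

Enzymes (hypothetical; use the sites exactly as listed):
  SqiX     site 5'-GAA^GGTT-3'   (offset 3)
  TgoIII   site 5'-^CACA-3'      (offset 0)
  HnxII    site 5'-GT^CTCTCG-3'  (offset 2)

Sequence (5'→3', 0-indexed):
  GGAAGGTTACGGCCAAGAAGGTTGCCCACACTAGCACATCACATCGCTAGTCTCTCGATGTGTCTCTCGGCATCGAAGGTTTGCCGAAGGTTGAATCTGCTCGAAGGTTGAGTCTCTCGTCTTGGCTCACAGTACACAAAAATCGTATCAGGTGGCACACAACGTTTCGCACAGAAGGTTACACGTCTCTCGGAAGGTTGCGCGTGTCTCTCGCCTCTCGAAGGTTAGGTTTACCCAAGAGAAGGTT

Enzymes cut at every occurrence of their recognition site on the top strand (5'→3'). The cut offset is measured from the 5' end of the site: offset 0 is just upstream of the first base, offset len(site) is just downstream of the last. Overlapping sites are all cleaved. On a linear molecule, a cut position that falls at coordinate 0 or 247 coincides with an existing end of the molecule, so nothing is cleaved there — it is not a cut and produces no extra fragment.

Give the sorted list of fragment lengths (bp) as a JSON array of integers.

[2,4,4,5,7,7,7,8,8,9,10,11,12,12,12,12,14,14,15,15,17,21,21]

Site scan:
  SqiX GAAGGTT/3: at [1, 16, 74, 85, 102, 173, 192, 219, 240] ⇒ [4, 19, 77, 88, 105, 176, 195, 222, 243]
  TgoIII CACA/0: at [26, 34, 39, 127, 134, 155, 157, 169] ⇒ [26, 34, 39, 127, 134, 155, 157, 169]
  HnxII GTCTCTCG/2: at [49, 61, 111, 184, 205] ⇒ [51, 63, 113, 186, 207]

Pooled cuts: [4, 19, 26, 34, 39, 51, 63, 77, 88, 105, 113, 127, 134, 155, 157, 169, 176, 186, 195, 207, 222, 243]

Fragments:
  [0,4): 4 bp
  [4,19): 15 bp
  [19,26): 7 bp
  [26,34): 8 bp
  [34,39): 5 bp
  [39,51): 12 bp
  [51,63): 12 bp
  [63,77): 14 bp
  [77,88): 11 bp
  [88,105): 17 bp
  [105,113): 8 bp
  [113,127): 14 bp
  [127,134): 7 bp
  [134,155): 21 bp
  [155,157): 2 bp
  [157,169): 12 bp
  [169,176): 7 bp
  [176,186): 10 bp
  [186,195): 9 bp
  [195,207): 12 bp
  [207,222): 15 bp
  [222,243): 21 bp
  [243,247): 4 bp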